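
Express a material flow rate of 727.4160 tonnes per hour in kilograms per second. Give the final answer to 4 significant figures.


m_dot = 727.4160 * 1000 / 3600
m_dot = 202.1 kg/s


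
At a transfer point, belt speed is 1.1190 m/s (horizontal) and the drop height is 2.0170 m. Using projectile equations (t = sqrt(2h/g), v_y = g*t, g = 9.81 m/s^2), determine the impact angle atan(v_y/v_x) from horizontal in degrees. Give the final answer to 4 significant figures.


t = sqrt(2*2.0170/9.81) = 0.641259 s
v_y = 9.81 * 0.641259 = 6.29075 m/s
angle = atan(6.29075 / 1.1190) = 79.91 deg


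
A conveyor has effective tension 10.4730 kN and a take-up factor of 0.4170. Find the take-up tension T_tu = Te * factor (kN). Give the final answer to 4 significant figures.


T_tu = 10.4730 * 0.4170
T_tu = 4.367 kN


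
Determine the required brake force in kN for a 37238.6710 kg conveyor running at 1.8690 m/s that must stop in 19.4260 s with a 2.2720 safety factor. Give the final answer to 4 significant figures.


F = 37238.6710 * 1.8690 / 19.4260 * 2.2720 / 1000
F = 8.140 kN


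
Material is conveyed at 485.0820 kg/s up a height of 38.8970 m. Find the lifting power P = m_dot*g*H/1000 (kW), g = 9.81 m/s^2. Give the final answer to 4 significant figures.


P = 485.0820 * 9.81 * 38.8970 / 1000
P = 185.1 kW


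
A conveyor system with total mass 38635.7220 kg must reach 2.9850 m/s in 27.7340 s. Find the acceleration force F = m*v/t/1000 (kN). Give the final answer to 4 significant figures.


F = 38635.7220 * 2.9850 / 27.7340 / 1000
F = 4.158 kN


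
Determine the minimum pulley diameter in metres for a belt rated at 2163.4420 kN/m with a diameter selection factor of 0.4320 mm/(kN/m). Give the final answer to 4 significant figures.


D = 2163.4420 * 0.4320 / 1000
D = 0.9346 m


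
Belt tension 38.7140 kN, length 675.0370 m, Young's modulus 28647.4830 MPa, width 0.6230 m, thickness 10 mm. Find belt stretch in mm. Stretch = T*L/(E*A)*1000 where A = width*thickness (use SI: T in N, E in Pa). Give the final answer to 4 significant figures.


A = 0.6230 * 0.01 = 0.00623 m^2
Stretch = 38.7140*1000 * 675.0370 / (28647.4830e6 * 0.00623) * 1000
Stretch = 146.4 mm


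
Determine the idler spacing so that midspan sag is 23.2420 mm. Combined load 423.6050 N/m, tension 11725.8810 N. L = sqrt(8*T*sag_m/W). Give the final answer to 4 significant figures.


sag = 23.2420/1000 = 0.023242 m
L = sqrt(8 * 11725.8810 * 0.023242 / 423.6050)
L = 2.269 m


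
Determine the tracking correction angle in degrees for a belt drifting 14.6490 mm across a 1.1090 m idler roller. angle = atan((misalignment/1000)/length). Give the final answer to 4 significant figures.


misalign_m = 14.6490 / 1000 = 0.014649 m
angle = atan(0.014649 / 1.1090)
angle = 0.7568 deg


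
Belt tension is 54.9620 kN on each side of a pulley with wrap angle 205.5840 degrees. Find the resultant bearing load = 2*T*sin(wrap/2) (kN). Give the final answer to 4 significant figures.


F = 2 * 54.9620 * sin(205.5840/2 deg)
F = 107.2 kN


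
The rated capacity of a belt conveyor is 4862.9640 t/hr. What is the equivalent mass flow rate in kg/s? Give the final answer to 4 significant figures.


m_dot = 4862.9640 * 1000 / 3600
m_dot = 1351 kg/s


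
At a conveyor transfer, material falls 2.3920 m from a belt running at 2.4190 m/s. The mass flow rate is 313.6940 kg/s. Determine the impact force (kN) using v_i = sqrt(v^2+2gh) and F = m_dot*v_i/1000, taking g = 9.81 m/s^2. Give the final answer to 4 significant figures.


v_i = sqrt(2.4190^2 + 2*9.81*2.3920) = 7.26516 m/s
F = 313.6940 * 7.26516 / 1000
F = 2.279 kN


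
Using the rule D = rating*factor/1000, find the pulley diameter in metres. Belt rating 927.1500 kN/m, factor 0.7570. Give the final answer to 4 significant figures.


D = 927.1500 * 0.7570 / 1000
D = 0.7019 m


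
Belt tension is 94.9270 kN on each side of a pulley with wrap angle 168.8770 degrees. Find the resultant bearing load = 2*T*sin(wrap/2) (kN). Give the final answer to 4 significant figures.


F = 2 * 94.9270 * sin(168.8770/2 deg)
F = 189.0 kN


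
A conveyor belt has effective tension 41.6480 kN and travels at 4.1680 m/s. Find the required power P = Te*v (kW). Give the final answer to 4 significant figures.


P = Te * v = 41.6480 * 4.1680
P = 173.6 kW


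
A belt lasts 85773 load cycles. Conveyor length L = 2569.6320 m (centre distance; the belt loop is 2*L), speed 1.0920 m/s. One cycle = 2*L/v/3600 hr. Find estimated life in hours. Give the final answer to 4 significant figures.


cycle_time = 2 * 2569.6320 / 1.0920 / 3600 = 1.3073 hr
life = 85773 * 1.3073 = 112100 hours


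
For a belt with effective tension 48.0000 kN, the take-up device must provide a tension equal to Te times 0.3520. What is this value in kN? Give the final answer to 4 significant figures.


T_tu = 48.0000 * 0.3520
T_tu = 16.90 kN


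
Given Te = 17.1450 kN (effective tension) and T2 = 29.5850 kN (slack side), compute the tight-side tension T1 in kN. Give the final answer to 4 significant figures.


T1 = Te + T2 = 17.1450 + 29.5850
T1 = 46.73 kN


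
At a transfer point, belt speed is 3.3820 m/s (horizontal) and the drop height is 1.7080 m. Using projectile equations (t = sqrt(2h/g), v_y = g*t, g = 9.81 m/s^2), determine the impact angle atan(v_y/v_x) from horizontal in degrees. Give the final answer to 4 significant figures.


t = sqrt(2*1.7080/9.81) = 0.590098 s
v_y = 9.81 * 0.590098 = 5.78886 m/s
angle = atan(5.78886 / 3.3820) = 59.71 deg


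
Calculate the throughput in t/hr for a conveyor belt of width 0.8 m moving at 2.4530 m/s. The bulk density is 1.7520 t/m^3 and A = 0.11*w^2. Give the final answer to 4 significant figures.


A = 0.11 * 0.8^2 = 0.0704 m^2
C = 0.0704 * 2.4530 * 1.7520 * 3600
C = 1089 t/hr


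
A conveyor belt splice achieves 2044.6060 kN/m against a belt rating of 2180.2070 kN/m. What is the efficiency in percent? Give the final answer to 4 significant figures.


Eff = 2044.6060 / 2180.2070 * 100
Eff = 93.78 %


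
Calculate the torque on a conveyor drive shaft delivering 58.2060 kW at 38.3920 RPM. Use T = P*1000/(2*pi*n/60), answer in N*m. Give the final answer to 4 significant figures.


omega = 2*pi*38.3920/60 = 4.0204 rad/s
T = 58.2060*1000 / 4.0204
T = 14480 N*m


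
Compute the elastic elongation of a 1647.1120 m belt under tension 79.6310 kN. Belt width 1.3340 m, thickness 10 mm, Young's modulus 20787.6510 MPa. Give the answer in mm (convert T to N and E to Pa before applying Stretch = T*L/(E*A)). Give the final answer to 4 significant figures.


A = 1.3340 * 0.01 = 0.01334 m^2
Stretch = 79.6310*1000 * 1647.1120 / (20787.6510e6 * 0.01334) * 1000
Stretch = 473.0 mm


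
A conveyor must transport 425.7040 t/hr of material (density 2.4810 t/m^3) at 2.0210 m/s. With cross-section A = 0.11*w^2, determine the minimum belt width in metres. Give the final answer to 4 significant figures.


A_req = 425.7040 / (2.0210 * 2.4810 * 3600) = 0.0235837 m^2
w = sqrt(0.0235837 / 0.11)
w = 0.4630 m


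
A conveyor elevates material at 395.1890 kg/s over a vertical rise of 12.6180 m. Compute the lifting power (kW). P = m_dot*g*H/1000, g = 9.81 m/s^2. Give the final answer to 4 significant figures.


P = 395.1890 * 9.81 * 12.6180 / 1000
P = 48.92 kW


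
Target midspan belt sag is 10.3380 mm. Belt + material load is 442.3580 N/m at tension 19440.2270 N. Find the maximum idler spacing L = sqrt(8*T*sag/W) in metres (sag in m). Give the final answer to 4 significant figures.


sag = 10.3380/1000 = 0.010338 m
L = sqrt(8 * 19440.2270 * 0.010338 / 442.3580)
L = 1.906 m


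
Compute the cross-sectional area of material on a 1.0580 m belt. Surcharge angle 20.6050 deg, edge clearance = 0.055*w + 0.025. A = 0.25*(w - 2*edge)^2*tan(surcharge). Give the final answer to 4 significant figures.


edge = 0.055*1.0580 + 0.025 = 0.08319 m
ew = 1.0580 - 2*0.08319 = 0.89162 m
A = 0.25 * 0.89162^2 * tan(20.6050 deg)
A = 0.07472 m^2


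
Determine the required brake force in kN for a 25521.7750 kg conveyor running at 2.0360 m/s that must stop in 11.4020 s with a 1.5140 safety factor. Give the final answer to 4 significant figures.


F = 25521.7750 * 2.0360 / 11.4020 * 1.5140 / 1000
F = 6.900 kN


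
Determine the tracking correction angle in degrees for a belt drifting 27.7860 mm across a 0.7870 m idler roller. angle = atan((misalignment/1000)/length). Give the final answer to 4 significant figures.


misalign_m = 27.7860 / 1000 = 0.027786 m
angle = atan(0.027786 / 0.7870)
angle = 2.022 deg


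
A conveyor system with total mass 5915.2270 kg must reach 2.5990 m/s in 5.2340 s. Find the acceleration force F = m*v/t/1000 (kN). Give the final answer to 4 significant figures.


F = 5915.2270 * 2.5990 / 5.2340 / 1000
F = 2.937 kN


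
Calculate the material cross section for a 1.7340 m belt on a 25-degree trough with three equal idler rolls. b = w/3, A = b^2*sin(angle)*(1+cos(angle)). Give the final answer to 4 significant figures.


b = 1.7340/3 = 0.578 m
A = 0.578^2 * sin(25 deg) * (1 + cos(25 deg))
A = 0.2692 m^2


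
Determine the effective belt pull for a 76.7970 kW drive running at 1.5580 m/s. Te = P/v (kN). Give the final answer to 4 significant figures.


Te = P / v = 76.7970 / 1.5580
Te = 49.29 kN


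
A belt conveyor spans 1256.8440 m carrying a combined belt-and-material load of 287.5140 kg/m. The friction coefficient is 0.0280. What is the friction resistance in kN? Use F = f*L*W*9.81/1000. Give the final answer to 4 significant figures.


F = 0.0280 * 1256.8440 * 287.5140 * 9.81 / 1000
F = 99.26 kN


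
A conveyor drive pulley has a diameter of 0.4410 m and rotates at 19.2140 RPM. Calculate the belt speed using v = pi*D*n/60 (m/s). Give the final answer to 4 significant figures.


v = pi * 0.4410 * 19.2140 / 60
v = 0.4437 m/s


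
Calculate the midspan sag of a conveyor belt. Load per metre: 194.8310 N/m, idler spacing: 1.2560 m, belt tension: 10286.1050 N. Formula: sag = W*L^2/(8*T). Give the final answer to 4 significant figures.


sag = 194.8310 * 1.2560^2 / (8 * 10286.1050)
sag = 0.003735 m


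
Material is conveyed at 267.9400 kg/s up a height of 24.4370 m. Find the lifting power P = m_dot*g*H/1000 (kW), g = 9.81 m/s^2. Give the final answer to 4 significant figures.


P = 267.9400 * 9.81 * 24.4370 / 1000
P = 64.23 kW


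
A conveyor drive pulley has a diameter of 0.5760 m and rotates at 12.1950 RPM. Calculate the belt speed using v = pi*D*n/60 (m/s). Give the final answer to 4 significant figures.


v = pi * 0.5760 * 12.1950 / 60
v = 0.3678 m/s


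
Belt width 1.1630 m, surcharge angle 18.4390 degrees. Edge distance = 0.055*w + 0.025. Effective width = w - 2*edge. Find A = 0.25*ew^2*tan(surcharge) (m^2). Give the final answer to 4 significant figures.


edge = 0.055*1.1630 + 0.025 = 0.088965 m
ew = 1.1630 - 2*0.088965 = 0.98507 m
A = 0.25 * 0.98507^2 * tan(18.4390 deg)
A = 0.08088 m^2


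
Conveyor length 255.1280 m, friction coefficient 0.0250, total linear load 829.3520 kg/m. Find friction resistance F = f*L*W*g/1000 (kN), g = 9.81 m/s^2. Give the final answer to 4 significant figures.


F = 0.0250 * 255.1280 * 829.3520 * 9.81 / 1000
F = 51.89 kN


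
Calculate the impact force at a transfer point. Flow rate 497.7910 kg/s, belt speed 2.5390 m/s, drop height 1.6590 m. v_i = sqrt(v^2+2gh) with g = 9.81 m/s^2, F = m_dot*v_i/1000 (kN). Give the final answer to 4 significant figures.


v_i = sqrt(2.5390^2 + 2*9.81*1.6590) = 6.24469 m/s
F = 497.7910 * 6.24469 / 1000
F = 3.109 kN


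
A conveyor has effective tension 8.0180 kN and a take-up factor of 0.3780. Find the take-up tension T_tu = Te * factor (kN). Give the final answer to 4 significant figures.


T_tu = 8.0180 * 0.3780
T_tu = 3.031 kN


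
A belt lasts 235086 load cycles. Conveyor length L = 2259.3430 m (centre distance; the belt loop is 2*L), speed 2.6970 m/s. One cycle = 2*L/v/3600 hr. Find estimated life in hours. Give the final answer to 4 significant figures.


cycle_time = 2 * 2259.3430 / 2.6970 / 3600 = 0.465403 hr
life = 235086 * 0.465403 = 109400 hours


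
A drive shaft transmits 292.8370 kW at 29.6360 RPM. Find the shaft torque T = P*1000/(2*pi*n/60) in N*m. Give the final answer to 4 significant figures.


omega = 2*pi*29.6360/60 = 3.10347 rad/s
T = 292.8370*1000 / 3.10347
T = 94360 N*m


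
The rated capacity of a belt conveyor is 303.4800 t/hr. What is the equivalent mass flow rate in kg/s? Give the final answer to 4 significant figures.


m_dot = 303.4800 * 1000 / 3600
m_dot = 84.30 kg/s


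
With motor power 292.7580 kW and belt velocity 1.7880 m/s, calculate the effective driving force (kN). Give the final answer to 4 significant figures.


Te = P / v = 292.7580 / 1.7880
Te = 163.7 kN


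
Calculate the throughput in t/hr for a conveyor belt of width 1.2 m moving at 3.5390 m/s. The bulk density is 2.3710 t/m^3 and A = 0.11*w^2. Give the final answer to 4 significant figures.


A = 0.11 * 1.2^2 = 0.1584 m^2
C = 0.1584 * 3.5390 * 2.3710 * 3600
C = 4785 t/hr


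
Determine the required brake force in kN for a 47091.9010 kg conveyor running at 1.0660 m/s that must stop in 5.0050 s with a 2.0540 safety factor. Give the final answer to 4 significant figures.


F = 47091.9010 * 1.0660 / 5.0050 * 2.0540 / 1000
F = 20.60 kN


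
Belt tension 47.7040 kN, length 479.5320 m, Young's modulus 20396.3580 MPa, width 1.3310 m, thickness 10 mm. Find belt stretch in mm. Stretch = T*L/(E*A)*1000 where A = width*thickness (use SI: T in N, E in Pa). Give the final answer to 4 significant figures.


A = 1.3310 * 0.01 = 0.01331 m^2
Stretch = 47.7040*1000 * 479.5320 / (20396.3580e6 * 0.01331) * 1000
Stretch = 84.26 mm


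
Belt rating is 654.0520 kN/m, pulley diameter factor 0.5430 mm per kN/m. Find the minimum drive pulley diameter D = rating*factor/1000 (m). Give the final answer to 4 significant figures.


D = 654.0520 * 0.5430 / 1000
D = 0.3552 m


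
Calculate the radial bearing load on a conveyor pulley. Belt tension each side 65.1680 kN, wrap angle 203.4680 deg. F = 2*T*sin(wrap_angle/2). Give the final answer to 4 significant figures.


F = 2 * 65.1680 * sin(203.4680/2 deg)
F = 127.6 kN


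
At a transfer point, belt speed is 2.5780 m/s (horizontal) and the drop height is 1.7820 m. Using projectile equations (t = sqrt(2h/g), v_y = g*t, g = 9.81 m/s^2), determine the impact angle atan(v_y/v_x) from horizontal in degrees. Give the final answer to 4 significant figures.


t = sqrt(2*1.7820/9.81) = 0.602746 s
v_y = 9.81 * 0.602746 = 5.91294 m/s
angle = atan(5.91294 / 2.5780) = 66.44 deg


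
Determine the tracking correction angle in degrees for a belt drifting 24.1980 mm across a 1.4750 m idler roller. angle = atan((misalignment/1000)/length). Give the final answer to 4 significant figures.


misalign_m = 24.1980 / 1000 = 0.024198 m
angle = atan(0.024198 / 1.4750)
angle = 0.9399 deg


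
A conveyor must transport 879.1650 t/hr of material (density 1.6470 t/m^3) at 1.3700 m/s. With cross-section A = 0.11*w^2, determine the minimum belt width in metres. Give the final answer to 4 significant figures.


A_req = 879.1650 / (1.3700 * 1.6470 * 3600) = 0.108232 m^2
w = sqrt(0.108232 / 0.11)
w = 0.9919 m


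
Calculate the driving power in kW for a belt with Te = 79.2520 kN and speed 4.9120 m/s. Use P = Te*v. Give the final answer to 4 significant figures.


P = Te * v = 79.2520 * 4.9120
P = 389.3 kW


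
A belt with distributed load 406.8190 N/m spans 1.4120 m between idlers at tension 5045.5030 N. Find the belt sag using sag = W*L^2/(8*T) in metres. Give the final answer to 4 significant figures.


sag = 406.8190 * 1.4120^2 / (8 * 5045.5030)
sag = 0.02009 m


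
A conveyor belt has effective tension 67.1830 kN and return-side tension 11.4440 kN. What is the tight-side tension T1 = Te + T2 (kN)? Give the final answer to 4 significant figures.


T1 = Te + T2 = 67.1830 + 11.4440
T1 = 78.63 kN


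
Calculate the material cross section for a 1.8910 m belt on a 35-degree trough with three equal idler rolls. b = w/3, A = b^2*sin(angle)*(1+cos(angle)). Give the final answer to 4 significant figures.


b = 1.8910/3 = 0.630333 m
A = 0.630333^2 * sin(35 deg) * (1 + cos(35 deg))
A = 0.4146 m^2


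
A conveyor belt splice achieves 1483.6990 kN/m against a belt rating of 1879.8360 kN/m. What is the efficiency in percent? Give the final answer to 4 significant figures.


Eff = 1483.6990 / 1879.8360 * 100
Eff = 78.93 %


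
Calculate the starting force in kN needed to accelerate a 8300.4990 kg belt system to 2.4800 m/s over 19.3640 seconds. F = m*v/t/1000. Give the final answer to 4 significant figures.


F = 8300.4990 * 2.4800 / 19.3640 / 1000
F = 1.063 kN


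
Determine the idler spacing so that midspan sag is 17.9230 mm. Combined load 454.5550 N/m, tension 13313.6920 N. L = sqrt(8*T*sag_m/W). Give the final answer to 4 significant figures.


sag = 17.9230/1000 = 0.017923 m
L = sqrt(8 * 13313.6920 * 0.017923 / 454.5550)
L = 2.049 m


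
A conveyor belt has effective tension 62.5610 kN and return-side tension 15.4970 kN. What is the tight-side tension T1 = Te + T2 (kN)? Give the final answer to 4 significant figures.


T1 = Te + T2 = 62.5610 + 15.4970
T1 = 78.06 kN


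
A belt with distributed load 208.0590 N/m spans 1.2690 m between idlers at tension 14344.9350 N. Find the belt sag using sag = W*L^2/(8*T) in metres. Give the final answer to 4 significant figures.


sag = 208.0590 * 1.2690^2 / (8 * 14344.9350)
sag = 0.002920 m


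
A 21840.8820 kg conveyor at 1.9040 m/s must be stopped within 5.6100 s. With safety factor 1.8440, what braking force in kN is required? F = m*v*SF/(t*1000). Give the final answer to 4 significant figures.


F = 21840.8820 * 1.9040 / 5.6100 * 1.8440 / 1000
F = 13.67 kN


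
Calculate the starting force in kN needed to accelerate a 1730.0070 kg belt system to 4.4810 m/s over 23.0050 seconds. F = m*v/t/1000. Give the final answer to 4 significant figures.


F = 1730.0070 * 4.4810 / 23.0050 / 1000
F = 0.3370 kN


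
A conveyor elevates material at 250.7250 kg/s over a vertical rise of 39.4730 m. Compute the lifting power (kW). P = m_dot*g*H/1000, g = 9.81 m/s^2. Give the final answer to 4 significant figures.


P = 250.7250 * 9.81 * 39.4730 / 1000
P = 97.09 kW


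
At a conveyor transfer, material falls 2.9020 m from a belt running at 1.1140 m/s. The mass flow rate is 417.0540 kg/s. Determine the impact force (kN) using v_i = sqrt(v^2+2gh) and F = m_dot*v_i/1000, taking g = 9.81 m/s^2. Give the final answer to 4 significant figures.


v_i = sqrt(1.1140^2 + 2*9.81*2.9020) = 7.62747 m/s
F = 417.0540 * 7.62747 / 1000
F = 3.181 kN


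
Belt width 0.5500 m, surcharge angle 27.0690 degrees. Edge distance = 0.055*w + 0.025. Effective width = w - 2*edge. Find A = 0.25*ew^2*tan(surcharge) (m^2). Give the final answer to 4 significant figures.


edge = 0.055*0.5500 + 0.025 = 0.05525 m
ew = 0.5500 - 2*0.05525 = 0.4395 m
A = 0.25 * 0.4395^2 * tan(27.0690 deg)
A = 0.02468 m^2


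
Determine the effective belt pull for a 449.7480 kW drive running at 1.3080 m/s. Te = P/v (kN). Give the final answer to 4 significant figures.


Te = P / v = 449.7480 / 1.3080
Te = 343.8 kN


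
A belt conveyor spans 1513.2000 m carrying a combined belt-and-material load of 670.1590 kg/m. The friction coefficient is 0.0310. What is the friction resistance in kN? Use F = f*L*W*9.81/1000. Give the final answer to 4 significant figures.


F = 0.0310 * 1513.2000 * 670.1590 * 9.81 / 1000
F = 308.4 kN


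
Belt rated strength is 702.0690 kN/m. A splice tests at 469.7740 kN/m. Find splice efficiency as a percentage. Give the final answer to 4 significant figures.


Eff = 469.7740 / 702.0690 * 100
Eff = 66.91 %


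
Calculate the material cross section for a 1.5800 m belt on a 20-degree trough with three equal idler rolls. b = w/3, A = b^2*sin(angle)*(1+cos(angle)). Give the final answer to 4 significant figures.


b = 1.5800/3 = 0.526667 m
A = 0.526667^2 * sin(20 deg) * (1 + cos(20 deg))
A = 0.1840 m^2


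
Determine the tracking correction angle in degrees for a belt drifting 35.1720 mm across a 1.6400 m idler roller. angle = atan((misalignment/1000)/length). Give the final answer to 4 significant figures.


misalign_m = 35.1720 / 1000 = 0.035172 m
angle = atan(0.035172 / 1.6400)
angle = 1.229 deg


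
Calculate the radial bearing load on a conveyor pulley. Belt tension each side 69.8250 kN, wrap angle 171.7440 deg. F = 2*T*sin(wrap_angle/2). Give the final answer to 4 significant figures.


F = 2 * 69.8250 * sin(171.7440/2 deg)
F = 139.3 kN


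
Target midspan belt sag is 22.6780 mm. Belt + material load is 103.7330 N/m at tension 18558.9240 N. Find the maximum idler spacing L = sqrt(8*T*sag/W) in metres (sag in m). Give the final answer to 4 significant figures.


sag = 22.6780/1000 = 0.022678 m
L = sqrt(8 * 18558.9240 * 0.022678 / 103.7330)
L = 5.697 m


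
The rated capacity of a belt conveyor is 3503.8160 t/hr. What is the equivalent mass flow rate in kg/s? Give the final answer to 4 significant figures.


m_dot = 3503.8160 * 1000 / 3600
m_dot = 973.3 kg/s


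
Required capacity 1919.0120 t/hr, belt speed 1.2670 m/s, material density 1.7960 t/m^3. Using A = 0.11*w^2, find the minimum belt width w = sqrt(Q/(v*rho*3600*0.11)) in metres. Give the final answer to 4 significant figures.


A_req = 1919.0120 / (1.2670 * 1.7960 * 3600) = 0.234257 m^2
w = sqrt(0.234257 / 0.11)
w = 1.459 m


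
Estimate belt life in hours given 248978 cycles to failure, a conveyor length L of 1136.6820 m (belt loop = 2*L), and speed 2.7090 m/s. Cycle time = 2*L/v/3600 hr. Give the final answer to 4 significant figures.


cycle_time = 2 * 1136.6820 / 2.7090 / 3600 = 0.233108 hr
life = 248978 * 0.233108 = 58040 hours


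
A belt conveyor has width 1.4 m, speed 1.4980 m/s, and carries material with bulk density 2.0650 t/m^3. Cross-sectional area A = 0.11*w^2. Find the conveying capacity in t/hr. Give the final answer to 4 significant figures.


A = 0.11 * 1.4^2 = 0.2156 m^2
C = 0.2156 * 1.4980 * 2.0650 * 3600
C = 2401 t/hr


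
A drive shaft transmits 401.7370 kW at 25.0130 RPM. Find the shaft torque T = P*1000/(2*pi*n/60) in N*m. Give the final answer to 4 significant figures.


omega = 2*pi*25.0130/60 = 2.61936 rad/s
T = 401.7370*1000 / 2.61936
T = 153400 N*m


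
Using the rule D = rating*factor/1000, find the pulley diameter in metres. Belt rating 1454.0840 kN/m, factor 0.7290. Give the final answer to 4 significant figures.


D = 1454.0840 * 0.7290 / 1000
D = 1.060 m


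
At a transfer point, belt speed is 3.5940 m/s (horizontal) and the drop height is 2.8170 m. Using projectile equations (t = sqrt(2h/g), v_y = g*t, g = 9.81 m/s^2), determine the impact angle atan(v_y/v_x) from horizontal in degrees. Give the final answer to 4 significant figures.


t = sqrt(2*2.8170/9.81) = 0.757834 s
v_y = 9.81 * 0.757834 = 7.43435 m/s
angle = atan(7.43435 / 3.5940) = 64.20 deg


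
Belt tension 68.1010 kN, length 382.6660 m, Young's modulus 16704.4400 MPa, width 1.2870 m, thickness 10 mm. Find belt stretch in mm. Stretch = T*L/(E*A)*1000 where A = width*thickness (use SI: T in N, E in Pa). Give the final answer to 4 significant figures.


A = 1.2870 * 0.01 = 0.01287 m^2
Stretch = 68.1010*1000 * 382.6660 / (16704.4400e6 * 0.01287) * 1000
Stretch = 121.2 mm


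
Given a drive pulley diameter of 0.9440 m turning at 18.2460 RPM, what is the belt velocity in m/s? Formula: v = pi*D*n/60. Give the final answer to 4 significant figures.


v = pi * 0.9440 * 18.2460 / 60
v = 0.9019 m/s


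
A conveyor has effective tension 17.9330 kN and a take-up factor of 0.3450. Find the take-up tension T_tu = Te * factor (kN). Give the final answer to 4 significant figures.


T_tu = 17.9330 * 0.3450
T_tu = 6.187 kN


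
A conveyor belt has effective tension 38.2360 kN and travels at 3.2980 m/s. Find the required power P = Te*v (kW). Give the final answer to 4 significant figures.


P = Te * v = 38.2360 * 3.2980
P = 126.1 kW


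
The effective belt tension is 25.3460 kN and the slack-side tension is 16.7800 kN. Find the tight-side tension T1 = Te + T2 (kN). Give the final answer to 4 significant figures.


T1 = Te + T2 = 25.3460 + 16.7800
T1 = 42.13 kN


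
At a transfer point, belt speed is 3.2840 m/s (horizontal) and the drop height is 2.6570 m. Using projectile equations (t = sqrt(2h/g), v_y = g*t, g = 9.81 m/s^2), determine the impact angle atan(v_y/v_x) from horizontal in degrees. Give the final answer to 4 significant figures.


t = sqrt(2*2.6570/9.81) = 0.735997 s
v_y = 9.81 * 0.735997 = 7.22013 m/s
angle = atan(7.22013 / 3.2840) = 65.54 deg


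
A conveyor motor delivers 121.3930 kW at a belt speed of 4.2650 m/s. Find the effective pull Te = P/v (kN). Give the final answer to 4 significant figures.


Te = P / v = 121.3930 / 4.2650
Te = 28.46 kN


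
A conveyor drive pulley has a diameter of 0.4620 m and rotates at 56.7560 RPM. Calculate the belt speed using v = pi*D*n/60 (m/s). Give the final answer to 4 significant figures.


v = pi * 0.4620 * 56.7560 / 60
v = 1.373 m/s


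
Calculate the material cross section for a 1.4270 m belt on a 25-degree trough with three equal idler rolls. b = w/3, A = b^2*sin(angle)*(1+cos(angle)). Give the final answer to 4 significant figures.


b = 1.4270/3 = 0.475667 m
A = 0.475667^2 * sin(25 deg) * (1 + cos(25 deg))
A = 0.1823 m^2


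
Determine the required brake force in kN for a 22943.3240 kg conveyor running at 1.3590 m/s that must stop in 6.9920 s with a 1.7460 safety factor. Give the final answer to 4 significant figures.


F = 22943.3240 * 1.3590 / 6.9920 * 1.7460 / 1000
F = 7.786 kN


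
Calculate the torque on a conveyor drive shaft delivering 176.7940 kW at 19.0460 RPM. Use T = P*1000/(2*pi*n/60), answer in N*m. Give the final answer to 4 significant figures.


omega = 2*pi*19.0460/60 = 1.99449 rad/s
T = 176.7940*1000 / 1.99449
T = 88640 N*m


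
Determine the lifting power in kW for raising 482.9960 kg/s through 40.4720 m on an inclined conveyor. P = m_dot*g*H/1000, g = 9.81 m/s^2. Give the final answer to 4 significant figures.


P = 482.9960 * 9.81 * 40.4720 / 1000
P = 191.8 kW


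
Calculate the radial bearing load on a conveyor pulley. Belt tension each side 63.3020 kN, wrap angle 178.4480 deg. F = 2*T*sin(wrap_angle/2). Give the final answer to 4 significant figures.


F = 2 * 63.3020 * sin(178.4480/2 deg)
F = 126.6 kN


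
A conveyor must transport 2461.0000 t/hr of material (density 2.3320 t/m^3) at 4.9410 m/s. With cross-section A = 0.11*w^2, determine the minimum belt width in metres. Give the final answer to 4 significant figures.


A_req = 2461.0000 / (4.9410 * 2.3320 * 3600) = 0.0593288 m^2
w = sqrt(0.0593288 / 0.11)
w = 0.7344 m


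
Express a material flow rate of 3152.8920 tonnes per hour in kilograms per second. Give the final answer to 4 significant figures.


m_dot = 3152.8920 * 1000 / 3600
m_dot = 875.8 kg/s


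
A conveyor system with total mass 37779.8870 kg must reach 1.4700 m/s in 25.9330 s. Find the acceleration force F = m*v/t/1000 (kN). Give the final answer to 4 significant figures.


F = 37779.8870 * 1.4700 / 25.9330 / 1000
F = 2.142 kN


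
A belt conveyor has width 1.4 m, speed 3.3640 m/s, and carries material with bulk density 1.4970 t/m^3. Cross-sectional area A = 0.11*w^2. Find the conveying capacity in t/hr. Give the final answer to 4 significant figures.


A = 0.11 * 1.4^2 = 0.2156 m^2
C = 0.2156 * 3.3640 * 1.4970 * 3600
C = 3909 t/hr


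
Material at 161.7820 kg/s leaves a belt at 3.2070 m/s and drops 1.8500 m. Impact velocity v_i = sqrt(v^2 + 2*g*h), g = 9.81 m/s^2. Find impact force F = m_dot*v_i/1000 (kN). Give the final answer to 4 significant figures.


v_i = sqrt(3.2070^2 + 2*9.81*1.8500) = 6.82509 m/s
F = 161.7820 * 6.82509 / 1000
F = 1.104 kN


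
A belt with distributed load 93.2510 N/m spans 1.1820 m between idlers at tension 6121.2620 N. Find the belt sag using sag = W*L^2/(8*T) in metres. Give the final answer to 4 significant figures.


sag = 93.2510 * 1.1820^2 / (8 * 6121.2620)
sag = 0.002660 m


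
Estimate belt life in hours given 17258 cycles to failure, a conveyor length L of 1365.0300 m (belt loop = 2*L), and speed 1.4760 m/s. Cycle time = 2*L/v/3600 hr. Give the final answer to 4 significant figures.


cycle_time = 2 * 1365.0300 / 1.4760 / 3600 = 0.513787 hr
life = 17258 * 0.513787 = 8867 hours


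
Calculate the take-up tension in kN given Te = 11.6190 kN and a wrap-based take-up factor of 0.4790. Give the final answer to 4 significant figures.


T_tu = 11.6190 * 0.4790
T_tu = 5.566 kN


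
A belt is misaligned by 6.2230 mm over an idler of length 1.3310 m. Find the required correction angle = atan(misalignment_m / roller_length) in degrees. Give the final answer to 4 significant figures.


misalign_m = 6.2230 / 1000 = 0.006223 m
angle = atan(0.006223 / 1.3310)
angle = 0.2679 deg


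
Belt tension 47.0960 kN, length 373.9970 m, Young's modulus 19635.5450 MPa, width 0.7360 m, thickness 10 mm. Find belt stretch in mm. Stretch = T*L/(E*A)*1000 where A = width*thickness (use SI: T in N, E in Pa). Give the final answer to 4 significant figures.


A = 0.7360 * 0.01 = 0.00736 m^2
Stretch = 47.0960*1000 * 373.9970 / (19635.5450e6 * 0.00736) * 1000
Stretch = 121.9 mm


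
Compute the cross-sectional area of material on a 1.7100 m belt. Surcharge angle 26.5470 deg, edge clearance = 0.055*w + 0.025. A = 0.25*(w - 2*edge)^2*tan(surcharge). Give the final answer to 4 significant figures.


edge = 0.055*1.7100 + 0.025 = 0.11905 m
ew = 1.7100 - 2*0.11905 = 1.4719 m
A = 0.25 * 1.4719^2 * tan(26.5470 deg)
A = 0.2706 m^2


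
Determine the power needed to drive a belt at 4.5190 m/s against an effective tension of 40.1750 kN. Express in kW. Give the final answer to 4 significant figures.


P = Te * v = 40.1750 * 4.5190
P = 181.6 kW


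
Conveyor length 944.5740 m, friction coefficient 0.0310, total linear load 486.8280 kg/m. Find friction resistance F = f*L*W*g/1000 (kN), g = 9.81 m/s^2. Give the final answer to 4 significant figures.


F = 0.0310 * 944.5740 * 486.8280 * 9.81 / 1000
F = 139.8 kN


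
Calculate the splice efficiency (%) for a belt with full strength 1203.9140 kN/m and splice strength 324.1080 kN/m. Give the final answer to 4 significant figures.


Eff = 324.1080 / 1203.9140 * 100
Eff = 26.92 %


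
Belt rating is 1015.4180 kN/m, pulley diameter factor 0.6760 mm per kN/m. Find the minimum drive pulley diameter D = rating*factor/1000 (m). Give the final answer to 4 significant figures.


D = 1015.4180 * 0.6760 / 1000
D = 0.6864 m


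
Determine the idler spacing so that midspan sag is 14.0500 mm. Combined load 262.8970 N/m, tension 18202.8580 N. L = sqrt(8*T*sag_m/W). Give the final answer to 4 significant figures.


sag = 14.0500/1000 = 0.014050 m
L = sqrt(8 * 18202.8580 * 0.014050 / 262.8970)
L = 2.790 m


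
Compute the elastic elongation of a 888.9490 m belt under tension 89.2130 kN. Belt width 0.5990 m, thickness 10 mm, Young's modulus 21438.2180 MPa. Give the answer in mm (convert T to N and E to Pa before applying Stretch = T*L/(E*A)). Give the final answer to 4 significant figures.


A = 0.5990 * 0.01 = 0.00599 m^2
Stretch = 89.2130*1000 * 888.9490 / (21438.2180e6 * 0.00599) * 1000
Stretch = 617.6 mm


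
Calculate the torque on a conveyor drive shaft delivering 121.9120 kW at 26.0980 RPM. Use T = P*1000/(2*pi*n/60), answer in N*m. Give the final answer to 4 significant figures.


omega = 2*pi*26.0980/60 = 2.73298 rad/s
T = 121.9120*1000 / 2.73298
T = 44610 N*m


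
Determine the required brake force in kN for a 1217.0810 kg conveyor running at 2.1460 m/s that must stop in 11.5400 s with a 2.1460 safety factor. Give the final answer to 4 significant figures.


F = 1217.0810 * 2.1460 / 11.5400 * 2.1460 / 1000
F = 0.4857 kN


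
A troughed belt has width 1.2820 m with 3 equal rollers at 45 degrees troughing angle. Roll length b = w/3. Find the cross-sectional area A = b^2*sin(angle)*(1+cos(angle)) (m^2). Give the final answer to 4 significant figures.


b = 1.2820/3 = 0.427333 m
A = 0.427333^2 * sin(45 deg) * (1 + cos(45 deg))
A = 0.2204 m^2


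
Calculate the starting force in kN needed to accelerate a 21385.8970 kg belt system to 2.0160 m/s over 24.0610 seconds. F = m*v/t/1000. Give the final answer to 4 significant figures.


F = 21385.8970 * 2.0160 / 24.0610 / 1000
F = 1.792 kN


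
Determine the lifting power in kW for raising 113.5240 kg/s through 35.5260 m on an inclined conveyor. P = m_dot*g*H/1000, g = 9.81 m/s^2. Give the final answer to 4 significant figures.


P = 113.5240 * 9.81 * 35.5260 / 1000
P = 39.56 kW


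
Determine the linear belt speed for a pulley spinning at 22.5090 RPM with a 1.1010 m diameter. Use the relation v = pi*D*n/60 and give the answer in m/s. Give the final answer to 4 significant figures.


v = pi * 1.1010 * 22.5090 / 60
v = 1.298 m/s


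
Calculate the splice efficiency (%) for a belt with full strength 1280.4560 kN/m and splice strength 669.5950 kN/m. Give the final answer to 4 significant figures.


Eff = 669.5950 / 1280.4560 * 100
Eff = 52.29 %


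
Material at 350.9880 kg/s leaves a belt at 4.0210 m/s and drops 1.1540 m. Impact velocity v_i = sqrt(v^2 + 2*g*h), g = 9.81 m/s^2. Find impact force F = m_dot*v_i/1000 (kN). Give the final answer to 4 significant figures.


v_i = sqrt(4.0210^2 + 2*9.81*1.1540) = 6.22976 m/s
F = 350.9880 * 6.22976 / 1000
F = 2.187 kN


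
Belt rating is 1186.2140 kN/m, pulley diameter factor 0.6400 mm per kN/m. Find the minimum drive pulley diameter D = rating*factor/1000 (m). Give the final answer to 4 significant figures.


D = 1186.2140 * 0.6400 / 1000
D = 0.7592 m


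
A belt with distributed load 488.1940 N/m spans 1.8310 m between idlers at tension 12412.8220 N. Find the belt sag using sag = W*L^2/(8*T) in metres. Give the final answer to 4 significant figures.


sag = 488.1940 * 1.8310^2 / (8 * 12412.8220)
sag = 0.01648 m


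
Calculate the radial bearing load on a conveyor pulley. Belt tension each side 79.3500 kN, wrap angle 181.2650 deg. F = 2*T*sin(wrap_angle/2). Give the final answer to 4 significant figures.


F = 2 * 79.3500 * sin(181.2650/2 deg)
F = 158.7 kN


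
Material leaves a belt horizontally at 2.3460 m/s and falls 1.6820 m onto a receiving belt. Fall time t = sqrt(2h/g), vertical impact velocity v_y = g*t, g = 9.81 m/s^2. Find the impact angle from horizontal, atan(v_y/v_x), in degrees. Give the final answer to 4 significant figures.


t = sqrt(2*1.6820/9.81) = 0.58559 s
v_y = 9.81 * 0.58559 = 5.74464 m/s
angle = atan(5.74464 / 2.3460) = 67.79 deg


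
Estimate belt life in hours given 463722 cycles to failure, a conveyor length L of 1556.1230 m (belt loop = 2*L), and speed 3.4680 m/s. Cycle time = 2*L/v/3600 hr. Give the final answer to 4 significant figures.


cycle_time = 2 * 1556.1230 / 3.4680 / 3600 = 0.249283 hr
life = 463722 * 0.249283 = 115600 hours


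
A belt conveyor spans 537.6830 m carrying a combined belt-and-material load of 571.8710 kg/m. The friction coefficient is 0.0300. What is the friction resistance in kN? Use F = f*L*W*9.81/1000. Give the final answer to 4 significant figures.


F = 0.0300 * 537.6830 * 571.8710 * 9.81 / 1000
F = 90.49 kN


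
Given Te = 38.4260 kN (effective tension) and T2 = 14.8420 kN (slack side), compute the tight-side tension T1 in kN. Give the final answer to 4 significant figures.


T1 = Te + T2 = 38.4260 + 14.8420
T1 = 53.27 kN


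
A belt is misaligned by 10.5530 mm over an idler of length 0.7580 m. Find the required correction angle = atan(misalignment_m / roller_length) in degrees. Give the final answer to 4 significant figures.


misalign_m = 10.5530 / 1000 = 0.010553 m
angle = atan(0.010553 / 0.7580)
angle = 0.7976 deg


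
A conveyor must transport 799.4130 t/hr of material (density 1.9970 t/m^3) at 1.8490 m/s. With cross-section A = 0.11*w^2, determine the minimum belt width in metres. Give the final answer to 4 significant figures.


A_req = 799.4130 / (1.8490 * 1.9970 * 3600) = 0.0601387 m^2
w = sqrt(0.0601387 / 0.11)
w = 0.7394 m


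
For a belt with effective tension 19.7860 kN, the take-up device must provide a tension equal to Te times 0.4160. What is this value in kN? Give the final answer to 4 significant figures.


T_tu = 19.7860 * 0.4160
T_tu = 8.231 kN


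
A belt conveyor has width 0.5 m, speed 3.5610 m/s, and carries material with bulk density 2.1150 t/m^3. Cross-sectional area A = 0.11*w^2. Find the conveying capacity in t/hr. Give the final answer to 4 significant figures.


A = 0.11 * 0.5^2 = 0.0275 m^2
C = 0.0275 * 3.5610 * 2.1150 * 3600
C = 745.6 t/hr


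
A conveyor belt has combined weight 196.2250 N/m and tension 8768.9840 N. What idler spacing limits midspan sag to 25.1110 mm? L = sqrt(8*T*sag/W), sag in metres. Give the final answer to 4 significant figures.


sag = 25.1110/1000 = 0.025111 m
L = sqrt(8 * 8768.9840 * 0.025111 / 196.2250)
L = 2.996 m


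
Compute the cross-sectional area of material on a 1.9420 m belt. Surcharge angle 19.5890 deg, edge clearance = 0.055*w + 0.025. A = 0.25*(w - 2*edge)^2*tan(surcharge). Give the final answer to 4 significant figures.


edge = 0.055*1.9420 + 0.025 = 0.13181 m
ew = 1.9420 - 2*0.13181 = 1.67838 m
A = 0.25 * 1.67838^2 * tan(19.5890 deg)
A = 0.2506 m^2


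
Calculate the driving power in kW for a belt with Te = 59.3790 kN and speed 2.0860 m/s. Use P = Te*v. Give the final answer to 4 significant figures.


P = Te * v = 59.3790 * 2.0860
P = 123.9 kW


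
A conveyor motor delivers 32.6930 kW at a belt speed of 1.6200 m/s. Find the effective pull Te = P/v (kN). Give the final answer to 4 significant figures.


Te = P / v = 32.6930 / 1.6200
Te = 20.18 kN


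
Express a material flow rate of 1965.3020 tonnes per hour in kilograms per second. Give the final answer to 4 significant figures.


m_dot = 1965.3020 * 1000 / 3600
m_dot = 545.9 kg/s


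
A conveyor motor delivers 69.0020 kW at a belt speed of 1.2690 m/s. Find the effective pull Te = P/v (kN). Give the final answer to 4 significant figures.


Te = P / v = 69.0020 / 1.2690
Te = 54.38 kN


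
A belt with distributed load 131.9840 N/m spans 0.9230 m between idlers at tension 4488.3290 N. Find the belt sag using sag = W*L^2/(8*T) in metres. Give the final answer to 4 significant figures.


sag = 131.9840 * 0.9230^2 / (8 * 4488.3290)
sag = 0.003131 m


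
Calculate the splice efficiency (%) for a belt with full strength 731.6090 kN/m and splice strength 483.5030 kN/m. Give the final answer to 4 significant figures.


Eff = 483.5030 / 731.6090 * 100
Eff = 66.09 %


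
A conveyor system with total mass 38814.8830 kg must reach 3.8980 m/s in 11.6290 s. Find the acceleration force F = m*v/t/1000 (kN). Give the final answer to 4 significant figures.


F = 38814.8830 * 3.8980 / 11.6290 / 1000
F = 13.01 kN


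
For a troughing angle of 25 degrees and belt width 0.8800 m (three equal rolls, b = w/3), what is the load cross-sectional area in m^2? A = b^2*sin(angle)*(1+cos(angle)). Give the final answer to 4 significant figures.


b = 0.8800/3 = 0.293333 m
A = 0.293333^2 * sin(25 deg) * (1 + cos(25 deg))
A = 0.06932 m^2


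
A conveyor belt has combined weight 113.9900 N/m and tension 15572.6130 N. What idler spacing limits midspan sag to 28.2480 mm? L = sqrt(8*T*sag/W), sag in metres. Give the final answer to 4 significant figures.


sag = 28.2480/1000 = 0.028248 m
L = sqrt(8 * 15572.6130 * 0.028248 / 113.9900)
L = 5.556 m


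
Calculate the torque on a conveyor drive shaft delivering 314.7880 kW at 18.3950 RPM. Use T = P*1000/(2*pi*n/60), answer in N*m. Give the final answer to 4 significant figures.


omega = 2*pi*18.3950/60 = 1.92632 rad/s
T = 314.7880*1000 / 1.92632
T = 163400 N*m
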